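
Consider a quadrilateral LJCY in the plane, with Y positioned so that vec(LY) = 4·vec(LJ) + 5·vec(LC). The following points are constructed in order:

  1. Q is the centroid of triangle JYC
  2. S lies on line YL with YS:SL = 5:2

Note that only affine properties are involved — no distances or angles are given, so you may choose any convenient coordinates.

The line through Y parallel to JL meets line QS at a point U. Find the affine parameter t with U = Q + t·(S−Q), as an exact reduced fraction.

t = -21/4

Assign L = (0, 0), J = (1, 0), C = (0, 1), Y = (4, 5) — the answer is frame-independent, so this choice is without loss of generality.
1. Q is the centroid of triangle JYC ⇒ Q = (5/3, 2)
2. S lies on line YL with YS:SL = 5:2 ⇒ S = (8/7, 10/7)
through Y parallel to JL: direction (-1, 0); meets QS at U = (53/12, 5)
U = Q + t·(S−Q) with t = -21/4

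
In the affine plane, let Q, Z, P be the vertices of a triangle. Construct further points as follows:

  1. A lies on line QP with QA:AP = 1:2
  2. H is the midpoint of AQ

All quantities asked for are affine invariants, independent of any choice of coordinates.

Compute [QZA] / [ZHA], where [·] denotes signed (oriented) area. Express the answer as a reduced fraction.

Choose coordinates Q = (0, 0), Z = (1, 0), P = (0, 1).
1. A lies on line QP with QA:AP = 1:2 ⇒ A = (0, 1/3)
2. H is the midpoint of AQ ⇒ H = (0, 1/6)
2·[QZA] = 1/3, 2·[ZHA] = -1/6
[QZA]:[ZHA] = 1/3:-1/6 = -2

[QZA]:[ZHA] = -2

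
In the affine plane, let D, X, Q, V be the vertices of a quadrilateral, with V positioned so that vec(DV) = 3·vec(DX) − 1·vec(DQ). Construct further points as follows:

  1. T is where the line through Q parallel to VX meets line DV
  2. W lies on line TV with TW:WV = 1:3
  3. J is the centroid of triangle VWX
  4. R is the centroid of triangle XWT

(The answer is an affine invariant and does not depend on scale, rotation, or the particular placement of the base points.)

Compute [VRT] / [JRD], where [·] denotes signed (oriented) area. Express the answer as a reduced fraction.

Work in coordinates with D = (0, 0), X = (1, 0), Q = (0, 1), V = (3, -1).
1. T is where the line through Q parallel to VX meets line DV ⇒ T = (6, -2)
2. W lies on line TV with TW:WV = 1:3 ⇒ W = (21/4, -7/4)
3. J is the centroid of triangle VWX ⇒ J = (37/12, -11/12)
4. R is the centroid of triangle XWT ⇒ R = (49/12, -5/4)
2·[VRT] = -1/3, 2·[JRD] = -1/9
[VRT]:[JRD] = -1/3:-1/9 = 3

[VRT]:[JRD] = 3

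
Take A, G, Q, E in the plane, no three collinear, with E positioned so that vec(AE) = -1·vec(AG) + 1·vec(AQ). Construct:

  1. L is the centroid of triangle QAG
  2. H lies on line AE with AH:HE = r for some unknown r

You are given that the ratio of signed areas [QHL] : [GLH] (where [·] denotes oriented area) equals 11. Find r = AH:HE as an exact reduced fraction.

Assign A = (0, 0), G = (1, 0), Q = (0, 1), E = (-1, 1) — the answer is frame-independent, so this choice is without loss of generality.
1. L is the centroid of triangle QAG ⇒ L = (1/3, 1/3)
2. With AH:HE = r, write λ = r/(r+1) so H = A + λ·(E−A); H is affine-linear in λ
Every point depending on H is an affine combination of H and λ-independent points, so each such coordinate is linear in λ; the λ² term in each signed area is a multiple of (E−A)×(E−A) = 0, so 2·[QHL] and 2·[GLH] are each linear in λ. Evaluating at λ=0 and λ=1:
  2·[QHL] = 1/3·λ + 1/3,   2·[GLH] = -1/3·λ + 1/3
So [QHL]:[GLH] = (1/3·λ + 1/3) / (-1/3·λ + 1/3). Setting this equal to 11:
  1/3·λ + 1/3 = 11·(-1/3·λ + 1/3)  ⇒  λ = 5/6
Then r = λ/(1−λ) = (5/6)/(1/6) = 5. Check: with r = 5, H = (-5/6, 5/6) and [QHL]:[GLH] = 11 as required.

r = 5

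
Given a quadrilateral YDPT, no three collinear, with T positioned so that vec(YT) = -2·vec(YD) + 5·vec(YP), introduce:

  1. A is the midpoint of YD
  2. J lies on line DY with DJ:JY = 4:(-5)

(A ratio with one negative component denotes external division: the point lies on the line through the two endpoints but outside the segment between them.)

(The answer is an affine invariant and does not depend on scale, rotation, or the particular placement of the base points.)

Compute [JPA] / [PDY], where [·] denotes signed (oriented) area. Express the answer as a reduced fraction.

Assign Y = (0, 0), D = (1, 0), P = (0, 1), T = (-2, 5) — the answer is frame-independent, so this choice is without loss of generality.
1. A is the midpoint of YD ⇒ A = (1/2, 0)
2. J lies on line DY with DJ:JY = 4:(-5) ⇒ J = (5, 0)
2·[JPA] = 9/2, 2·[PDY] = -1
[JPA]:[PDY] = 9/2:-1 = -9/2

[JPA]:[PDY] = -9/2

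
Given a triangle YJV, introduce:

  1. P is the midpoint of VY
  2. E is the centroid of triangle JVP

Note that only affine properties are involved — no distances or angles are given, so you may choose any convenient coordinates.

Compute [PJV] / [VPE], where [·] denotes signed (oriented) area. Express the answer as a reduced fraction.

[PJV]:[VPE] = 3

Choose coordinates Y = (0, 0), J = (1, 0), V = (0, 1).
1. P is the midpoint of VY ⇒ P = (0, 1/2)
2. E is the centroid of triangle JVP ⇒ E = (1/3, 1/2)
2·[PJV] = 1/2, 2·[VPE] = 1/6
[PJV]:[VPE] = 1/2:1/6 = 3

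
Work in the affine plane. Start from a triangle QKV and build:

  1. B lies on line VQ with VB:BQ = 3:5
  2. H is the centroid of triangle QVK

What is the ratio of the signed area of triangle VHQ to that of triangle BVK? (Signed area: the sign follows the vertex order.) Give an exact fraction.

[VHQ]:[BVK] = 8/9

Set Q = (0, 0), K = (1, 0), V = (0, 1); any affine frame gives the same invariant.
1. B lies on line VQ with VB:BQ = 3:5 ⇒ B = (0, 5/8)
2. H is the centroid of triangle QVK ⇒ H = (1/3, 1/3)
2·[VHQ] = -1/3, 2·[BVK] = -3/8
[VHQ]:[BVK] = -1/3:-3/8 = 8/9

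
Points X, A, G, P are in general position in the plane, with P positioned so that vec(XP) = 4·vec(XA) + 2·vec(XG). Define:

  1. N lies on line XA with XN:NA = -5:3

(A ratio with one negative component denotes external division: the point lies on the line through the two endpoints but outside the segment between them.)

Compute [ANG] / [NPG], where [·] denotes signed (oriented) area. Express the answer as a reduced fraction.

[ANG]:[NPG] = 3/13

Assign X = (0, 0), A = (1, 0), G = (0, 1), P = (4, 2) — the answer is frame-independent, so this choice is without loss of generality.
1. N lies on line XA with XN:NA = -5:3 ⇒ N = (5/2, 0)
2·[ANG] = 3/2, 2·[NPG] = 13/2
[ANG]:[NPG] = 3/2:13/2 = 3/13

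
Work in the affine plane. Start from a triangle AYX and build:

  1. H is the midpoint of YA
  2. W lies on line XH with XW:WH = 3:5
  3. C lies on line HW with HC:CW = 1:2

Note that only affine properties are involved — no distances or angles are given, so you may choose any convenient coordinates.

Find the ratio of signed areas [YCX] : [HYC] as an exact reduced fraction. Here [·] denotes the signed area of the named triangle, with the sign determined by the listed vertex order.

Assign A = (0, 0), Y = (1, 0), X = (0, 1) — the answer is frame-independent, so this choice is without loss of generality.
1. H is the midpoint of YA ⇒ H = (1/2, 0)
2. W lies on line XH with XW:WH = 3:5 ⇒ W = (3/16, 5/8)
3. C lies on line HW with HC:CW = 1:2 ⇒ C = (19/48, 5/24)
2·[YCX] = -19/48, 2·[HYC] = 5/48
[YCX]:[HYC] = -19/48:5/48 = -19/5

[YCX]:[HYC] = -19/5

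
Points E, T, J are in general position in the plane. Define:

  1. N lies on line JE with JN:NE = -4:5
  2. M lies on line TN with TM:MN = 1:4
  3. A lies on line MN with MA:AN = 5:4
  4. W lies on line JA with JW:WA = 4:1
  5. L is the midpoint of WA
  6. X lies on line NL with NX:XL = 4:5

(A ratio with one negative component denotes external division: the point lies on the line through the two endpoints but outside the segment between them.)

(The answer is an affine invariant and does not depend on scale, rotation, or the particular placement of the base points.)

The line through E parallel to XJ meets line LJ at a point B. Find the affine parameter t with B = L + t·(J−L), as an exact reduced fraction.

Set E = (0, 0), T = (1, 0), J = (0, 1); any affine frame gives the same invariant.
1. N lies on line JE with JN:NE = -4:5 ⇒ N = (0, 5)
2. M lies on line TN with TM:MN = 1:4 ⇒ M = (4/5, 1)
3. A lies on line MN with MA:AN = 5:4 ⇒ A = (16/45, 29/9)
4. W lies on line JA with JW:WA = 4:1 ⇒ W = (64/225, 25/9)
5. L is the midpoint of WA ⇒ L = (8/25, 3)
6. X lies on line NL with NX:XL = 4:5 ⇒ X = (32/225, 37/9)
through E parallel to XJ: direction (-32/225, -28/9); meets LJ at B = (8/125, 7/5)
B = L + t·(J−L) with t = 4/5

t = 4/5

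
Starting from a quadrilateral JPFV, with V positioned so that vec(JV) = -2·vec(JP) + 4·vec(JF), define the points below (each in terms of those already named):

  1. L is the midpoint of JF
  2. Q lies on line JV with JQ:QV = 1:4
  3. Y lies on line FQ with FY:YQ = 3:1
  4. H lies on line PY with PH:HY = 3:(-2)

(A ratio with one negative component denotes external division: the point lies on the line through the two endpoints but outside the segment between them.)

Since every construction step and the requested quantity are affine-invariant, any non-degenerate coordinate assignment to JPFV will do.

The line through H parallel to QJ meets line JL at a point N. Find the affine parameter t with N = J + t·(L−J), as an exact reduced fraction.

t = -13/2

Choose coordinates J = (0, 0), P = (1, 0), F = (0, 1), V = (-2, 4).
1. L is the midpoint of JF ⇒ L = (0, 1/2)
2. Q lies on line JV with JQ:QV = 1:4 ⇒ Q = (-2/5, 4/5)
3. Y lies on line FQ with FY:YQ = 3:1 ⇒ Y = (-3/10, 17/20)
4. H lies on line PY with PH:HY = 3:(-2) ⇒ H = (-29/10, 51/20)
through H parallel to QJ: direction (2/5, -4/5); meets JL at N = (0, -13/4)
N = J + t·(L−J) with t = -13/2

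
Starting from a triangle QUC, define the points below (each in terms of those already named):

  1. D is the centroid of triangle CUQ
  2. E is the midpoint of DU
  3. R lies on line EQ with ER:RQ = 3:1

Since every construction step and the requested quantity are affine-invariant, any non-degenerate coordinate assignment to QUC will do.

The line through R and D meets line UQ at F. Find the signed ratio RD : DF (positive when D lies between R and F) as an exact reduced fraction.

Assign Q = (0, 0), U = (1, 0), C = (0, 1) — the answer is frame-independent, so this choice is without loss of generality.
1. D is the centroid of triangle CUQ ⇒ D = (1/3, 1/3)
2. E is the midpoint of DU ⇒ E = (2/3, 1/6)
3. R lies on line EQ with ER:RQ = 3:1 ⇒ R = (1/6, 1/24)
line RD meets UQ at F = (1/7, 0)
D = R + t·(F−R) with t = -7, so RD:DF = -7:8

RD:DF = -7/8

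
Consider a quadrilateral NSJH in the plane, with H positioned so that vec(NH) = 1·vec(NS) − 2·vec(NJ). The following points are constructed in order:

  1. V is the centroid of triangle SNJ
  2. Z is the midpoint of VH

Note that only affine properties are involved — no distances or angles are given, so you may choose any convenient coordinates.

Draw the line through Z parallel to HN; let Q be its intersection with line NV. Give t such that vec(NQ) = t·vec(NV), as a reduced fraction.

t = 1/2

Choose coordinates N = (0, 0), S = (1, 0), J = (0, 1), H = (1, -2).
1. V is the centroid of triangle SNJ ⇒ V = (1/3, 1/3)
2. Z is the midpoint of VH ⇒ Z = (2/3, -5/6)
through Z parallel to HN: direction (-1, 2); meets NV at Q = (1/6, 1/6)
Q = N + t·(V−N) with t = 1/2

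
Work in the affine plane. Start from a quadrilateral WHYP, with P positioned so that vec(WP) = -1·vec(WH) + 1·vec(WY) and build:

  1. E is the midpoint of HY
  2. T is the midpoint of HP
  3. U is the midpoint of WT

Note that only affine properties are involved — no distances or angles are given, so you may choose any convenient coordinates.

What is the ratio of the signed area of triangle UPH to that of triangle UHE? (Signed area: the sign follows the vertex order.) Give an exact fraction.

[UPH]:[UHE] = -4/3

Choose coordinates W = (0, 0), H = (1, 0), Y = (0, 1), P = (-1, 1).
1. E is the midpoint of HY ⇒ E = (1/2, 1/2)
2. T is the midpoint of HP ⇒ T = (0, 1/2)
3. U is the midpoint of WT ⇒ U = (0, 1/4)
2·[UPH] = -1/2, 2·[UHE] = 3/8
[UPH]:[UHE] = -1/2:3/8 = -4/3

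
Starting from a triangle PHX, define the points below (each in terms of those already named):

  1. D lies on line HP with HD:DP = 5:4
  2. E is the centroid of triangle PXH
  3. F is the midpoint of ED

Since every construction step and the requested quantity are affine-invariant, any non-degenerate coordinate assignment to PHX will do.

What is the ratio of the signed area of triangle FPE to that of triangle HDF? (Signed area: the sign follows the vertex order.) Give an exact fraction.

Choose coordinates P = (0, 0), H = (1, 0), X = (0, 1).
1. D lies on line HP with HD:DP = 5:4 ⇒ D = (4/9, 0)
2. E is the centroid of triangle PXH ⇒ E = (1/3, 1/3)
3. F is the midpoint of ED ⇒ F = (7/18, 1/6)
2·[FPE] = -2/27, 2·[HDF] = -5/54
[FPE]:[HDF] = -2/27:-5/54 = 4/5

[FPE]:[HDF] = 4/5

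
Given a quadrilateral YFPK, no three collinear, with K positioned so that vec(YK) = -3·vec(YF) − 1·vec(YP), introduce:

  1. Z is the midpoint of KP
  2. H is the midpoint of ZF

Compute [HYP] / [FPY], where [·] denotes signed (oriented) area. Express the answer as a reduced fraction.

Choose coordinates Y = (0, 0), F = (1, 0), P = (0, 1), K = (-3, -1).
1. Z is the midpoint of KP ⇒ Z = (-3/2, 0)
2. H is the midpoint of ZF ⇒ H = (-1/4, 0)
2·[HYP] = 1/4, 2·[FPY] = 1
[HYP]:[FPY] = 1/4:1 = 1/4

[HYP]:[FPY] = 1/4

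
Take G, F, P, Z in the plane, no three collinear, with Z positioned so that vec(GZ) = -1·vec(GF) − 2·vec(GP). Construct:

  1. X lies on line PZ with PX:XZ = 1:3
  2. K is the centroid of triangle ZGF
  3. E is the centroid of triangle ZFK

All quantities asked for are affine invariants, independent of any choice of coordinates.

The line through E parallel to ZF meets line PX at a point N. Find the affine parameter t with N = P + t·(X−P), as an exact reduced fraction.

Set G = (0, 0), F = (1, 0), P = (0, 1), Z = (-1, -2); any affine frame gives the same invariant.
1. X lies on line PZ with PX:XZ = 1:3 ⇒ X = (-1/4, 1/4)
2. K is the centroid of triangle ZGF ⇒ K = (0, -2/3)
3. E is the centroid of triangle ZFK ⇒ E = (0, -8/9)
through E parallel to ZF: direction (2, 2); meets PX at N = (-17/18, -11/6)
N = P + t·(X−P) with t = 34/9

t = 34/9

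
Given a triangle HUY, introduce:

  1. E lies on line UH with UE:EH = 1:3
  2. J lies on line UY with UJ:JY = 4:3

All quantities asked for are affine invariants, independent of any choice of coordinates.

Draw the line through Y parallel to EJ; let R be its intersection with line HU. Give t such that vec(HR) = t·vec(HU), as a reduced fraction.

Set H = (0, 0), U = (1, 0), Y = (0, 1); any affine frame gives the same invariant.
1. E lies on line UH with UE:EH = 1:3 ⇒ E = (3/4, 0)
2. J lies on line UY with UJ:JY = 4:3 ⇒ J = (3/7, 4/7)
through Y parallel to EJ: direction (-9/28, 4/7); meets HU at R = (9/16, 0)
R = H + t·(U−H) with t = 9/16

t = 9/16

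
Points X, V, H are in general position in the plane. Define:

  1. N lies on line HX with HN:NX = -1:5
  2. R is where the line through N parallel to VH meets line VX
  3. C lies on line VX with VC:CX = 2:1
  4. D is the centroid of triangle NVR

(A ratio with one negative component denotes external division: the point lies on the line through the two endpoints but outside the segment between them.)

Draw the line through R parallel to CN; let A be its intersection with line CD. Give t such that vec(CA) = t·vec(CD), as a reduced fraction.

t = 33/19

Choose coordinates X = (0, 0), V = (1, 0), H = (0, 1).
1. N lies on line HX with HN:NX = -1:5 ⇒ N = (0, 5/4)
2. R is where the line through N parallel to VH meets line VX ⇒ R = (5/4, 0)
3. C lies on line VX with VC:CX = 2:1 ⇒ C = (1/3, 0)
4. D is the centroid of triangle NVR ⇒ D = (3/4, 5/12)
through R parallel to CN: direction (-1/3, 5/4); meets CD at A = (241/228, 55/76)
A = C + t·(D−C) with t = 33/19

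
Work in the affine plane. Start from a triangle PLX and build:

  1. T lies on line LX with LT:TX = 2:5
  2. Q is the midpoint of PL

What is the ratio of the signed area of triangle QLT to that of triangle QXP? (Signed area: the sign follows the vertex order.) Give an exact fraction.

Choose coordinates P = (0, 0), L = (1, 0), X = (0, 1).
1. T lies on line LX with LT:TX = 2:5 ⇒ T = (5/7, 2/7)
2. Q is the midpoint of PL ⇒ Q = (1/2, 0)
2·[QLT] = 1/7, 2·[QXP] = 1/2
[QLT]:[QXP] = 1/7:1/2 = 2/7

[QLT]:[QXP] = 2/7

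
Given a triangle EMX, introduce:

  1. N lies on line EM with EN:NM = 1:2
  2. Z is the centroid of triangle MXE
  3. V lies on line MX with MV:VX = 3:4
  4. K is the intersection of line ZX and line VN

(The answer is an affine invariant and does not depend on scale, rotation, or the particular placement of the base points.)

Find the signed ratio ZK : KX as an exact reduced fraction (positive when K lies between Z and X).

ZK:KX = -5/24

Assign E = (0, 0), M = (1, 0), X = (0, 1) — the answer is frame-independent, so this choice is without loss of generality.
1. N lies on line EM with EN:NM = 1:2 ⇒ N = (1/3, 0)
2. Z is the centroid of triangle MXE ⇒ Z = (1/3, 1/3)
3. V lies on line MX with MV:VX = 3:4 ⇒ V = (4/7, 3/7)
4. K is the intersection of line ZX and line VN ⇒ K = (8/19, 3/19)
K = Z + t·(X−Z) with t = -5/19, so ZK:KX = t:(1−t) = -5/19:24/19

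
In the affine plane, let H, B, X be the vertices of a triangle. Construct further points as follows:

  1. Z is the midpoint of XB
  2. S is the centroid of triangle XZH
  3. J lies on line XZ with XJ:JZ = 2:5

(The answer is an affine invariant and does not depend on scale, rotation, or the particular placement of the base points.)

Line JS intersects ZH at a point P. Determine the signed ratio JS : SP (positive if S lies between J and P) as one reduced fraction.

JS:SP = 8/7

Choose coordinates H = (0, 0), B = (1, 0), X = (0, 1).
1. Z is the midpoint of XB ⇒ Z = (1/2, 1/2)
2. S is the centroid of triangle XZH ⇒ S = (1/6, 1/2)
3. J lies on line XZ with XJ:JZ = 2:5 ⇒ J = (1/7, 6/7)
line JS meets ZH at P = (3/16, 3/16)
S = J + t·(P−J) with t = 8/15, so JS:SP = 8/15:7/15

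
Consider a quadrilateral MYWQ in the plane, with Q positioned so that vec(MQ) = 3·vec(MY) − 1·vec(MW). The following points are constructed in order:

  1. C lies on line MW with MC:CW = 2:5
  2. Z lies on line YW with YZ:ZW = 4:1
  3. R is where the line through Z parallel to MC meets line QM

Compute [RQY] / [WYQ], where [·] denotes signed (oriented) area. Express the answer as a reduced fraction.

[RQY]:[WYQ] = 14/15

Set M = (0, 0), Y = (1, 0), W = (0, 1), Q = (3, -1); any affine frame gives the same invariant.
1. C lies on line MW with MC:CW = 2:5 ⇒ C = (0, 2/7)
2. Z lies on line YW with YZ:ZW = 4:1 ⇒ Z = (1/5, 4/5)
3. R is where the line through Z parallel to MC meets line QM ⇒ R = (1/5, -1/15)
2·[RQY] = 14/15, 2·[WYQ] = 1
[RQY]:[WYQ] = 14/15:1 = 14/15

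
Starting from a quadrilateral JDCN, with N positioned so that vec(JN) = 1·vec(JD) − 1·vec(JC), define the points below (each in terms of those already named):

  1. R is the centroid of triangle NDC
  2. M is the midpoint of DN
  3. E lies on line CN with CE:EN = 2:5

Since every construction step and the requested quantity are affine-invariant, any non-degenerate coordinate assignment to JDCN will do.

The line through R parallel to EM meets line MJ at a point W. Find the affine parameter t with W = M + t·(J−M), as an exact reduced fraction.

Assign J = (0, 0), D = (1, 0), C = (0, 1), N = (1, -1) — the answer is frame-independent, so this choice is without loss of generality.
1. R is the centroid of triangle NDC ⇒ R = (2/3, 0)
2. M is the midpoint of DN ⇒ M = (1, -1/2)
3. E lies on line CN with CE:EN = 2:5 ⇒ E = (2/7, 3/7)
through R parallel to EM: direction (5/7, -13/14); meets MJ at W = (13/12, -13/24)
W = M + t·(J−M) with t = -1/12

t = -1/12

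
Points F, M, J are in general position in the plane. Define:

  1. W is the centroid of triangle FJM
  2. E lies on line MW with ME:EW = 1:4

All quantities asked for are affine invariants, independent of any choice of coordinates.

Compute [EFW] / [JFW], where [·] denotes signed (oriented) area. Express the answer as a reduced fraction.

[EFW]:[JFW] = -4/5

Assign F = (0, 0), M = (1, 0), J = (0, 1) — the answer is frame-independent, so this choice is without loss of generality.
1. W is the centroid of triangle FJM ⇒ W = (1/3, 1/3)
2. E lies on line MW with ME:EW = 1:4 ⇒ E = (13/15, 1/15)
2·[EFW] = -4/15, 2·[JFW] = 1/3
[EFW]:[JFW] = -4/15:1/3 = -4/5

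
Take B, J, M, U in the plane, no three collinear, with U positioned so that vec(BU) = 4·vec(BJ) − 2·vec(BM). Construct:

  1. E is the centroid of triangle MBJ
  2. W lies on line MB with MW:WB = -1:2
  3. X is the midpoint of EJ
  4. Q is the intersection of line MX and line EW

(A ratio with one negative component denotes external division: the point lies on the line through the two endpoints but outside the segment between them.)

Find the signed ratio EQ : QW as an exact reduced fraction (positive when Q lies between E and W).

Set B = (0, 0), J = (1, 0), M = (0, 1), U = (4, -2); any affine frame gives the same invariant.
1. E is the centroid of triangle MBJ ⇒ E = (1/3, 1/3)
2. W lies on line MB with MW:WB = -1:2 ⇒ W = (0, 2)
3. X is the midpoint of EJ ⇒ X = (2/3, 1/6)
4. Q is the intersection of line MX and line EW ⇒ Q = (4/15, 2/3)
Q = E + t·(W−E) with t = 1/5, so EQ:QW = t:(1−t) = 1/5:4/5

EQ:QW = 1/4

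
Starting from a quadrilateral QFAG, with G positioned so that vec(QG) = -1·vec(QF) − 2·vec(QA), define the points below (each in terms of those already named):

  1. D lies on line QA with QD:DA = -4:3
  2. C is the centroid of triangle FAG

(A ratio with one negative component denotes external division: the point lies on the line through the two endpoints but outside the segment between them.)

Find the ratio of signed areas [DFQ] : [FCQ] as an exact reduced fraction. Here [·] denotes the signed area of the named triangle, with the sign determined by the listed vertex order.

[DFQ]:[FCQ] = 12

Set Q = (0, 0), F = (1, 0), A = (0, 1), G = (-1, -2); any affine frame gives the same invariant.
1. D lies on line QA with QD:DA = -4:3 ⇒ D = (0, 4)
2. C is the centroid of triangle FAG ⇒ C = (0, -1/3)
2·[DFQ] = -4, 2·[FCQ] = -1/3
[DFQ]:[FCQ] = -4:-1/3 = 12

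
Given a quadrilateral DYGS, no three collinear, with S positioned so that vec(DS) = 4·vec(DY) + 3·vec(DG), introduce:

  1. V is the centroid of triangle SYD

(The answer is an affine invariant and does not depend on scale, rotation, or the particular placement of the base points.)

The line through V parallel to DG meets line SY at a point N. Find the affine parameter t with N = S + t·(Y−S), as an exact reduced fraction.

Choose coordinates D = (0, 0), Y = (1, 0), G = (0, 1), S = (4, 3).
1. V is the centroid of triangle SYD ⇒ V = (5/3, 1)
through V parallel to DG: direction (0, 1); meets SY at N = (5/3, 2/3)
N = S + t·(Y−S) with t = 7/9

t = 7/9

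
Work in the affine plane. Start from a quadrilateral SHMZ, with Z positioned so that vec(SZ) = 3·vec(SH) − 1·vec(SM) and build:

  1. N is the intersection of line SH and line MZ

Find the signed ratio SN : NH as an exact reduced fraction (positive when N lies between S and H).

SN:NH = -3

Assign S = (0, 0), H = (1, 0), M = (0, 1), Z = (3, -1) — the answer is frame-independent, so this choice is without loss of generality.
1. N is the intersection of line SH and line MZ ⇒ N = (3/2, 0)
N = S + t·(H−S) with t = 3/2, so SN:NH = t:(1−t) = 3/2:-1/2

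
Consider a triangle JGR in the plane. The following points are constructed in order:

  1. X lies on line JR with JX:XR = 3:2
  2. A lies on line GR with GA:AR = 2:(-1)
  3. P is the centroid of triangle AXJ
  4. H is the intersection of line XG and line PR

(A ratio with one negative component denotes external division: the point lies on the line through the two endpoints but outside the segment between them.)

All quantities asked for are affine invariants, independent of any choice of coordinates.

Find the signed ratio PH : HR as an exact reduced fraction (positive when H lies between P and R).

PH:HR = -1/6

Assign J = (0, 0), G = (1, 0), R = (0, 1) — the answer is frame-independent, so this choice is without loss of generality.
1. X lies on line JR with JX:XR = 3:2 ⇒ X = (0, 3/5)
2. A lies on line GR with GA:AR = 2:(-1) ⇒ A = (-1, 2)
3. P is the centroid of triangle AXJ ⇒ P = (-1/3, 13/15)
4. H is the intersection of line XG and line PR ⇒ H = (-2/5, 21/25)
H = P + t·(R−P) with t = -1/5, so PH:HR = t:(1−t) = -1/5:6/5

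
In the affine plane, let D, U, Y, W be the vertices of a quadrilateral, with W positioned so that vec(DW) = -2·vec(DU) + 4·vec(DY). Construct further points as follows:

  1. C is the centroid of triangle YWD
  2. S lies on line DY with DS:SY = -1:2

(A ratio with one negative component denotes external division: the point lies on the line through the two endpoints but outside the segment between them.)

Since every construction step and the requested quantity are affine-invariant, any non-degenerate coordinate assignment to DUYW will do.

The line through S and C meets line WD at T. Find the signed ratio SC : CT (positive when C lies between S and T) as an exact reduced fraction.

Work in coordinates with D = (0, 0), U = (1, 0), Y = (0, 1), W = (-2, 4).
1. C is the centroid of triangle YWD ⇒ C = (-2/3, 5/3)
2. S lies on line DY with DS:SY = -1:2 ⇒ S = (0, -1)
line SC meets WD at T = (-1/2, 1)
C = S + t·(T−S) with t = 4/3, so SC:CT = 4/3:-1/3

SC:CT = -4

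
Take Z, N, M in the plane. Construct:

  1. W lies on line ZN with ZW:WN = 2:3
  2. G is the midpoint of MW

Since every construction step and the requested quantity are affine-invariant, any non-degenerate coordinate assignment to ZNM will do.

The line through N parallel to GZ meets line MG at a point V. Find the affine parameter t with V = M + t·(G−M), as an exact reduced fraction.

t = 7/2

Assign Z = (0, 0), N = (1, 0), M = (0, 1) — the answer is frame-independent, so this choice is without loss of generality.
1. W lies on line ZN with ZW:WN = 2:3 ⇒ W = (2/5, 0)
2. G is the midpoint of MW ⇒ G = (1/5, 1/2)
through N parallel to GZ: direction (-1/5, -1/2); meets MG at V = (7/10, -3/4)
V = M + t·(G−M) with t = 7/2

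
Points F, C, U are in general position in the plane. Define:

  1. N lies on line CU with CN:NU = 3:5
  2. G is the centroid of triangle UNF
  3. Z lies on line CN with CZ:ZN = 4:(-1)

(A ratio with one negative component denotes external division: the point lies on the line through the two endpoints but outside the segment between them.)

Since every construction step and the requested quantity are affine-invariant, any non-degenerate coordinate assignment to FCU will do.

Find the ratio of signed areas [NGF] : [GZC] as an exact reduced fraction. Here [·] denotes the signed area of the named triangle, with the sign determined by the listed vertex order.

[NGF]:[GZC] = -5/4

Set F = (0, 0), C = (1, 0), U = (0, 1); any affine frame gives the same invariant.
1. N lies on line CU with CN:NU = 3:5 ⇒ N = (5/8, 3/8)
2. G is the centroid of triangle UNF ⇒ G = (5/24, 11/24)
3. Z lies on line CN with CZ:ZN = 4:(-1) ⇒ Z = (1/2, 1/2)
2·[NGF] = 5/24, 2·[GZC] = -1/6
[NGF]:[GZC] = 5/24:-1/6 = -5/4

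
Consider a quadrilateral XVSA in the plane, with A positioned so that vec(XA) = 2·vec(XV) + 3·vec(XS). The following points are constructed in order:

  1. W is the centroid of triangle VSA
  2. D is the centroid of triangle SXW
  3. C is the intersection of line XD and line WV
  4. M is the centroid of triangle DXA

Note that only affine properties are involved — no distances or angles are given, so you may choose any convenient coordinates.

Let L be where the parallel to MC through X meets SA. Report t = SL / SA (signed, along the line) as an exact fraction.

t = 3/23

Set X = (0, 0), V = (1, 0), S = (0, 1), A = (2, 3); any affine frame gives the same invariant.
1. W is the centroid of triangle VSA ⇒ W = (1, 4/3)
2. D is the centroid of triangle SXW ⇒ D = (1/3, 7/9)
3. C is the intersection of line XD and line WV ⇒ C = (1, 7/3)
4. M is the centroid of triangle DXA ⇒ M = (7/9, 34/27)
through X parallel to MC: direction (2/9, 29/27); meets SA at L = (6/23, 29/23)
L = S + t·(A−S) with t = 3/23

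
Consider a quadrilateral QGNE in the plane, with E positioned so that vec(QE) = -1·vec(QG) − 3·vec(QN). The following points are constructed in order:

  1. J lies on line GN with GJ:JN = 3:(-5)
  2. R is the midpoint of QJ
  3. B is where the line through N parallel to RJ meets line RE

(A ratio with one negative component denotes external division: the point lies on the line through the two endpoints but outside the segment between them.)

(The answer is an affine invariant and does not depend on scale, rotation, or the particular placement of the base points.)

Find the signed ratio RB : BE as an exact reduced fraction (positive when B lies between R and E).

RB:BE = -5/23

Set Q = (0, 0), G = (1, 0), N = (0, 1), E = (-1, -3); any affine frame gives the same invariant.
1. J lies on line GN with GJ:JN = 3:(-5) ⇒ J = (5/2, -3/2)
2. R is the midpoint of QJ ⇒ R = (5/4, -3/4)
3. B is where the line through N parallel to RJ meets line RE ⇒ B = (15/8, -1/8)
B = R + t·(E−R) with t = -5/18, so RB:BE = t:(1−t) = -5/18:23/18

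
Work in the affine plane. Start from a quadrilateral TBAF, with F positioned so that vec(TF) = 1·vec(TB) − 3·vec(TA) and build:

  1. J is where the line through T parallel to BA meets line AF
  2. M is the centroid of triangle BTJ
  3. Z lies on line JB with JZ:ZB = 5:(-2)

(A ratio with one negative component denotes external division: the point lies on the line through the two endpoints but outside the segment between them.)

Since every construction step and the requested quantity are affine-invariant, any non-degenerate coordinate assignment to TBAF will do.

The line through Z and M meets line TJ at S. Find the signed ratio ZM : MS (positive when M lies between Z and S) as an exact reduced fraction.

Work in coordinates with T = (0, 0), B = (1, 0), A = (0, 1), F = (1, -3).
1. J is where the line through T parallel to BA meets line AF ⇒ J = (1/3, -1/3)
2. M is the centroid of triangle BTJ ⇒ M = (4/9, -1/9)
3. Z lies on line JB with JZ:ZB = 5:(-2) ⇒ Z = (13/9, 2/9)
line ZM meets TJ at S = (7/36, -7/36)
M = Z + t·(S−Z) with t = 4/5, so ZM:MS = 4/5:1/5

ZM:MS = 4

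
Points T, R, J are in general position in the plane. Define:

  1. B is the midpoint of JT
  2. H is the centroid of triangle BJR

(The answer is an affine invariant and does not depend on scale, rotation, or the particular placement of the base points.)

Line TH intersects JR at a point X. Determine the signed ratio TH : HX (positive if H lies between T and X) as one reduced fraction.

TH:HX = 5

Assign T = (0, 0), R = (1, 0), J = (0, 1) — the answer is frame-independent, so this choice is without loss of generality.
1. B is the midpoint of JT ⇒ B = (0, 1/2)
2. H is the centroid of triangle BJR ⇒ H = (1/3, 1/2)
line TH meets JR at X = (2/5, 3/5)
H = T + t·(X−T) with t = 5/6, so TH:HX = 5/6:1/6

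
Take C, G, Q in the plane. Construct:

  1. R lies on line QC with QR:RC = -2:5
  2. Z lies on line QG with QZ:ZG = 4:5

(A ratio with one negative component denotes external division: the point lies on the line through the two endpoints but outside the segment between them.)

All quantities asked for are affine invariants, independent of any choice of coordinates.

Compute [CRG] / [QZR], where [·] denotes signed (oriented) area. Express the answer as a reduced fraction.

[CRG]:[QZR] = -45/8

Work in coordinates with C = (0, 0), G = (1, 0), Q = (0, 1).
1. R lies on line QC with QR:RC = -2:5 ⇒ R = (0, 5/3)
2. Z lies on line QG with QZ:ZG = 4:5 ⇒ Z = (4/9, 5/9)
2·[CRG] = -5/3, 2·[QZR] = 8/27
[CRG]:[QZR] = -5/3:8/27 = -45/8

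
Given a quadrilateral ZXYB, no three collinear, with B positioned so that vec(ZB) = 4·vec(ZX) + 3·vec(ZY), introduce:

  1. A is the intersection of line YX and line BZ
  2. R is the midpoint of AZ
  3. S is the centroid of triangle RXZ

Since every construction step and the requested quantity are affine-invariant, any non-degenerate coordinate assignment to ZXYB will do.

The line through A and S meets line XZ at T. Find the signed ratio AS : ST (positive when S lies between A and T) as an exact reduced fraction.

AS:ST = 5

Work in coordinates with Z = (0, 0), X = (1, 0), Y = (0, 1), B = (4, 3).
1. A is the intersection of line YX and line BZ ⇒ A = (4/7, 3/7)
2. R is the midpoint of AZ ⇒ R = (2/7, 3/14)
3. S is the centroid of triangle RXZ ⇒ S = (3/7, 1/14)
line AS meets XZ at T = (2/5, 0)
S = A + t·(T−A) with t = 5/6, so AS:ST = 5/6:1/6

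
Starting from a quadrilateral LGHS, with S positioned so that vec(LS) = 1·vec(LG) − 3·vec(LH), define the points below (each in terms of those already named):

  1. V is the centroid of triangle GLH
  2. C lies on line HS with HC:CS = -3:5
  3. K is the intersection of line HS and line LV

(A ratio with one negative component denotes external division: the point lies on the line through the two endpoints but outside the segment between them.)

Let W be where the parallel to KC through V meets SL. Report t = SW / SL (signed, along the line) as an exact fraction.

t = -2/3

Choose coordinates L = (0, 0), G = (1, 0), H = (0, 1), S = (1, -3).
1. V is the centroid of triangle GLH ⇒ V = (1/3, 1/3)
2. C lies on line HS with HC:CS = -3:5 ⇒ C = (-3/2, 7)
3. K is the intersection of line HS and line LV ⇒ K = (1/5, 1/5)
through V parallel to KC: direction (-17/10, 34/5); meets SL at W = (5/3, -5)
W = S + t·(L−S) with t = -2/3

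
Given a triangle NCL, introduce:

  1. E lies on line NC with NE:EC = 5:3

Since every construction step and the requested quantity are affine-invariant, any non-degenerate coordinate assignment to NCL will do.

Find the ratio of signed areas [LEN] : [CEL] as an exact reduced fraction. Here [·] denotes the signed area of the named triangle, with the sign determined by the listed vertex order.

Set N = (0, 0), C = (1, 0), L = (0, 1); any affine frame gives the same invariant.
1. E lies on line NC with NE:EC = 5:3 ⇒ E = (5/8, 0)
2·[LEN] = -5/8, 2·[CEL] = -3/8
[LEN]:[CEL] = -5/8:-3/8 = 5/3

[LEN]:[CEL] = 5/3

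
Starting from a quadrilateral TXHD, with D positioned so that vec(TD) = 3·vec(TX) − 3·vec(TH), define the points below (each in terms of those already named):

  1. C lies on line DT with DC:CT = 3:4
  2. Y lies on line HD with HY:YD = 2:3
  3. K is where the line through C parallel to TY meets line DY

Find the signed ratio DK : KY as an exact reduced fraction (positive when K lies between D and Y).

Work in coordinates with T = (0, 0), X = (1, 0), H = (0, 1), D = (3, -3).
1. C lies on line DT with DC:CT = 3:4 ⇒ C = (12/7, -12/7)
2. Y lies on line HD with HY:YD = 2:3 ⇒ Y = (6/5, -3/5)
3. K is where the line through C parallel to TY meets line DY ⇒ K = (78/35, -69/35)
K = D + t·(Y−D) with t = 3/7, so DK:KY = t:(1−t) = 3/7:4/7

DK:KY = 3/4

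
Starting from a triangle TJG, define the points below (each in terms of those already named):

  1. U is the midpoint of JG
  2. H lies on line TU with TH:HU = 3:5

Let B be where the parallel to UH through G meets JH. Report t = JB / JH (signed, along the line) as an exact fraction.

Work in coordinates with T = (0, 0), J = (1, 0), G = (0, 1).
1. U is the midpoint of JG ⇒ U = (1/2, 1/2)
2. H lies on line TU with TH:HU = 3:5 ⇒ H = (3/16, 3/16)
through G parallel to UH: direction (-5/16, -5/16); meets JH at B = (-5/8, 3/8)
B = J + t·(H−J) with t = 2

t = 2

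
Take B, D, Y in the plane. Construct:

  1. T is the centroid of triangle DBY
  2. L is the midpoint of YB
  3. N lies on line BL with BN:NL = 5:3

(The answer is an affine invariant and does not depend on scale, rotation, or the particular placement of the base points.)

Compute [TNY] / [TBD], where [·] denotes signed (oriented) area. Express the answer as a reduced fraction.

Choose coordinates B = (0, 0), D = (1, 0), Y = (0, 1).
1. T is the centroid of triangle DBY ⇒ T = (1/3, 1/3)
2. L is the midpoint of YB ⇒ L = (0, 1/2)
3. N lies on line BL with BN:NL = 5:3 ⇒ N = (0, 5/16)
2·[TNY] = -11/48, 2·[TBD] = 1/3
[TNY]:[TBD] = -11/48:1/3 = -11/16

[TNY]:[TBD] = -11/16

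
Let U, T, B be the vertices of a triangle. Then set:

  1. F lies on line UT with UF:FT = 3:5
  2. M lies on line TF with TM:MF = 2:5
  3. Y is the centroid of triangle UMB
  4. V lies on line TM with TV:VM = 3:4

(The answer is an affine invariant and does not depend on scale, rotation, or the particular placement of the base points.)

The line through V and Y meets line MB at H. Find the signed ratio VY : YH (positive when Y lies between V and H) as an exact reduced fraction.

Assign U = (0, 0), T = (1, 0), B = (0, 1) — the answer is frame-independent, so this choice is without loss of generality.
1. F lies on line UT with UF:FT = 3:5 ⇒ F = (3/8, 0)
2. M lies on line TF with TM:MF = 2:5 ⇒ M = (23/28, 0)
3. Y is the centroid of triangle UMB ⇒ Y = (23/84, 1/3)
4. V lies on line TM with TV:VM = 3:4 ⇒ V = (181/196, 0)
line VY meets MB at H = (4623/6188, 20/221)
Y = V + t·(H−V) with t = 221/60, so VY:YH = 221/60:-161/60

VY:YH = -221/161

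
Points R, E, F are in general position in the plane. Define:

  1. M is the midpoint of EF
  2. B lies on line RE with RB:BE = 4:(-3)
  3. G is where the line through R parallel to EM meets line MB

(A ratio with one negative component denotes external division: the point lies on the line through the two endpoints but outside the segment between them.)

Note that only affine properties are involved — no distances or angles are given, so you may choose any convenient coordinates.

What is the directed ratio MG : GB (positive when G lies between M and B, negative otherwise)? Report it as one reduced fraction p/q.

MG:GB = -1/4

Set R = (0, 0), E = (1, 0), F = (0, 1); any affine frame gives the same invariant.
1. M is the midpoint of EF ⇒ M = (1/2, 1/2)
2. B lies on line RE with RB:BE = 4:(-3) ⇒ B = (4, 0)
3. G is where the line through R parallel to EM meets line MB ⇒ G = (-2/3, 2/3)
G = M + t·(B−M) with t = -1/3, so MG:GB = t:(1−t) = -1/3:4/3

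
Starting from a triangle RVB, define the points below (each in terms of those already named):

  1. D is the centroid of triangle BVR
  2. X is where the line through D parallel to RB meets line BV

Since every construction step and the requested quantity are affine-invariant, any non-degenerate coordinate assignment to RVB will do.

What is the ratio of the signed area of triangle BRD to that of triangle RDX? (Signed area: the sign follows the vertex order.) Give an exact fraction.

Work in coordinates with R = (0, 0), V = (1, 0), B = (0, 1).
1. D is the centroid of triangle BVR ⇒ D = (1/3, 1/3)
2. X is where the line through D parallel to RB meets line BV ⇒ X = (1/3, 2/3)
2·[BRD] = 1/3, 2·[RDX] = 1/9
[BRD]:[RDX] = 1/3:1/9 = 3

[BRD]:[RDX] = 3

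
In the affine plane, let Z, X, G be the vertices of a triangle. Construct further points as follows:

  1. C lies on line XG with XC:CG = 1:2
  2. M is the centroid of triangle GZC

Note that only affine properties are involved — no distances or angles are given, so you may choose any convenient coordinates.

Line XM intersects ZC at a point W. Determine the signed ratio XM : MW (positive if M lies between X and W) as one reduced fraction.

Work in coordinates with Z = (0, 0), X = (1, 0), G = (0, 1).
1. C lies on line XG with XC:CG = 1:2 ⇒ C = (2/3, 1/3)
2. M is the centroid of triangle GZC ⇒ M = (2/9, 4/9)
line XM meets ZC at W = (8/15, 4/15)
M = X + t·(W−X) with t = 5/3, so XM:MW = 5/3:-2/3

XM:MW = -5/2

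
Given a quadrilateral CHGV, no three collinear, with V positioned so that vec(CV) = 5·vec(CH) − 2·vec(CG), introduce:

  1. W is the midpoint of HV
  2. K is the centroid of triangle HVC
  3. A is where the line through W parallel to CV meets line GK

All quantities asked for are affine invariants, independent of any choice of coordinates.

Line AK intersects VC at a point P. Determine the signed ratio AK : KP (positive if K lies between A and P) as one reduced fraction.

Choose coordinates C = (0, 0), H = (1, 0), G = (0, 1), V = (5, -2).
1. W is the midpoint of HV ⇒ W = (3, -1)
2. K is the centroid of triangle HVC ⇒ K = (2, -2/3)
3. A is where the line through W parallel to CV meets line GK ⇒ A = (24/13, -7/13)
line AK meets VC at P = (30/13, -12/13)
K = A + t·(P−A) with t = 1/3, so AK:KP = 1/3:2/3

AK:KP = 1/2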